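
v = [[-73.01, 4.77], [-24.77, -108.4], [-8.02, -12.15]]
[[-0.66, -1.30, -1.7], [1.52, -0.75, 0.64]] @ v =[[94.02, 158.43], [-97.53, 80.77]]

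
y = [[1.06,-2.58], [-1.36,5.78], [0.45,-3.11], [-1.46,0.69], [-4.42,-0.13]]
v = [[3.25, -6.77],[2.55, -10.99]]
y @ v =[[-3.13, 21.18],[10.32, -54.32],[-6.47, 31.13],[-2.99, 2.3],[-14.7, 31.35]]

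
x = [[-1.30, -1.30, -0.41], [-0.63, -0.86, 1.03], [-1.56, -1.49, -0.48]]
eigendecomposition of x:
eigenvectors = [[(0.71+0j), -0.59+0.01j, (-0.59-0.01j)],[-0.68+0.00j, 0.21+0.34j, (0.21-0.34j)],[-0.17+0.00j, -0.70+0.00j, (-0.7-0j)]]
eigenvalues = [(0.05+0j), (-1.34+0.74j), (-1.34-0.74j)]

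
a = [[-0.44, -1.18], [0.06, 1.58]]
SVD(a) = [[-0.62, 0.79], [0.79, 0.62]] @ diag([1.9970588000952063, 0.31265979748329537]) @ [[0.16, 0.99], [-0.99, 0.16]]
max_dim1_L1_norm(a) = 1.64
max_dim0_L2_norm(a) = 1.97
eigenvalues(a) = [-0.4, 1.54]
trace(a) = 1.14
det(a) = -0.62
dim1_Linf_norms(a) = [1.18, 1.58]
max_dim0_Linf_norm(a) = 1.58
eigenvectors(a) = [[-1.0, 0.51], [0.03, -0.86]]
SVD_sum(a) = [[-0.2, -1.22], [0.25, 1.55]] + [[-0.24, 0.04], [-0.19, 0.03]]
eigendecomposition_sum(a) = [[-0.41,-0.24], [0.01,0.01]] + [[-0.03, -0.94], [0.05, 1.57]]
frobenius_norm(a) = 2.02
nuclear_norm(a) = 2.31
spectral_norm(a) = 2.00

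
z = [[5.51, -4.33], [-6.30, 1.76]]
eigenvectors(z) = [[0.76,0.5], [-0.65,0.86]]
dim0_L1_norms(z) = [11.81, 6.09]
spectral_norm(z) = 9.40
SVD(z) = [[-0.73, 0.68], [0.68, 0.73]] @ diag([9.40212354423912, 1.8699392660897858]) @ [[-0.89, 0.46],[-0.46, -0.89]]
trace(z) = 7.27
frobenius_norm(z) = 9.59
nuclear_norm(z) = 11.27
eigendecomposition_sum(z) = [[6.14, -3.58], [-5.21, 3.04]] + [[-0.63, -0.75], [-1.09, -1.28]]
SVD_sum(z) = [[6.1, -3.2], [-5.66, 2.97]] + [[-0.59,-1.13], [-0.64,-1.21]]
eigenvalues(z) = [9.18, -1.91]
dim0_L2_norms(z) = [8.37, 4.67]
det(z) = -17.58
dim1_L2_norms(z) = [7.01, 6.54]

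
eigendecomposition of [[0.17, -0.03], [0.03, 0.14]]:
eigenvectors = [[(-0.71+0j),-0.71-0.00j], [(-0.35+0.61j),-0.35-0.61j]]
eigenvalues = [(0.16+0.03j), (0.16-0.03j)]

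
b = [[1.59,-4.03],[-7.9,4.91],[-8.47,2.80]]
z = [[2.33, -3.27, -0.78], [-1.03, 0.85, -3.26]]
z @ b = [[36.14,-27.63],[19.26,-0.80]]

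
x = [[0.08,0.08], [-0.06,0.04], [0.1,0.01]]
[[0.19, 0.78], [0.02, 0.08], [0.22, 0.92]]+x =[[0.27, 0.86], [-0.04, 0.12], [0.32, 0.93]]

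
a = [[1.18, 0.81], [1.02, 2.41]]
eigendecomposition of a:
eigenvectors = [[-0.86, -0.43], [0.51, -0.90]]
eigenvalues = [0.7, 2.89]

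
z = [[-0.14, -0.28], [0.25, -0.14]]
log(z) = [[-1.21, -2.18], [1.94, -1.21]]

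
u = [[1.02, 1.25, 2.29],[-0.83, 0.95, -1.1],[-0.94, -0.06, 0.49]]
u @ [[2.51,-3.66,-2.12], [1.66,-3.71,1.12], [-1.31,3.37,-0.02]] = [[1.64,-0.65,-0.81], [0.93,-4.19,2.85], [-3.10,5.31,1.92]]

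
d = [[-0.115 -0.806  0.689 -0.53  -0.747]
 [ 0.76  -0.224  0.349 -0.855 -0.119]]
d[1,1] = -0.224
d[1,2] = 0.349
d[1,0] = 0.76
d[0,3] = -0.53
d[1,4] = -0.119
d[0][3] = -0.53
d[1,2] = 0.349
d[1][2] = 0.349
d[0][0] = -0.115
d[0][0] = -0.115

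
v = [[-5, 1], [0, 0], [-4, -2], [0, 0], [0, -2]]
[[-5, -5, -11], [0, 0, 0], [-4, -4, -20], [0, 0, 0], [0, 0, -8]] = v @ [[1, 1, 3], [0, 0, 4]]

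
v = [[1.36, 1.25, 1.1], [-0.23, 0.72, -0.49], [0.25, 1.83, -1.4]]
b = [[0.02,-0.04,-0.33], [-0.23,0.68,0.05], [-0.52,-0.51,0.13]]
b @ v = [[-0.05, -0.61, 0.5], [-0.46, 0.29, -0.66], [-0.56, -0.78, -0.50]]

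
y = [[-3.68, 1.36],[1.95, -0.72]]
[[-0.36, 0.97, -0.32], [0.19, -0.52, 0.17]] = y@ [[1.03, -0.22, -0.06], [2.52, 0.12, -0.4]]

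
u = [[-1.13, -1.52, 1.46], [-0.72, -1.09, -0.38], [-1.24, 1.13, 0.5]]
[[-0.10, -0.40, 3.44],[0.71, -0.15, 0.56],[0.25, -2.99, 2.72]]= u @ [[-0.53, 1.58, -1.60], [-0.10, -0.91, 0.11], [-0.58, -0.0, 1.23]]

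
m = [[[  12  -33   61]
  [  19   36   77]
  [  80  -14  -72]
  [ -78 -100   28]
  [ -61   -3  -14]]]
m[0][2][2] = -72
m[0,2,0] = 80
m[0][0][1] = -33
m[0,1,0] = 19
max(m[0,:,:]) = 80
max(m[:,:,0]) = 80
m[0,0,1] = -33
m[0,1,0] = 19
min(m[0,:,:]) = -100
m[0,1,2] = 77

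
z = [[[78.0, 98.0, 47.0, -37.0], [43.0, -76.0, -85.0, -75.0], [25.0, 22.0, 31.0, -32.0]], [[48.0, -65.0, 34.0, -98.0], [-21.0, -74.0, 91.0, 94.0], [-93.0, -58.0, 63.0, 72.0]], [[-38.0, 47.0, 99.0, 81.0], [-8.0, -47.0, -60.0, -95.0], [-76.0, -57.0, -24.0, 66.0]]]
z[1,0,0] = 48.0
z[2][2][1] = -57.0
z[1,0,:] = [48.0, -65.0, 34.0, -98.0]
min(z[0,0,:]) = -37.0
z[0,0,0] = 78.0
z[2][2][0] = -76.0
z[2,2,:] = [-76.0, -57.0, -24.0, 66.0]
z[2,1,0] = -8.0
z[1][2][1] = -58.0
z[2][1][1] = -47.0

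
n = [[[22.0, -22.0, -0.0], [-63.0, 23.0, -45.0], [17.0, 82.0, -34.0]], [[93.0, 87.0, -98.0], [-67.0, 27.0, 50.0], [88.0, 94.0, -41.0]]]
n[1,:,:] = [[93.0, 87.0, -98.0], [-67.0, 27.0, 50.0], [88.0, 94.0, -41.0]]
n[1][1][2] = 50.0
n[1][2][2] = -41.0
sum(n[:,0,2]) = -98.0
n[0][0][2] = -0.0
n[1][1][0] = -67.0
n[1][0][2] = -98.0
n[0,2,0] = 17.0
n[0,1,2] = -45.0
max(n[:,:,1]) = 94.0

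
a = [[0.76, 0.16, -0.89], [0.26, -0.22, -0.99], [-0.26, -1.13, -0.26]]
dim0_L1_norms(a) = [1.28, 1.51, 2.14]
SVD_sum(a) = [[0.47, -0.19, -0.96], [0.44, -0.18, -0.91], [0.14, -0.05, -0.28]] + [[0.17, 0.40, 0.01], [-0.04, -0.1, -0.00], [-0.45, -1.05, -0.02]] + [[0.12, -0.05, 0.07], [-0.14, 0.06, -0.08], [0.06, -0.03, 0.03]]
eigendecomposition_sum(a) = [[0.62, 0.60, -0.73], [0.32, 0.31, -0.37], [-0.33, -0.32, 0.39]] + [[0.14, -0.17, 0.09], [-0.06, 0.08, -0.04], [0.07, -0.08, 0.04]] + [[0.0, -0.27, -0.25], [0.00, -0.61, -0.58], [0.0, -0.73, -0.69]]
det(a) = -0.44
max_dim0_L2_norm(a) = 1.36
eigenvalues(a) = [1.32, 0.26, -1.3]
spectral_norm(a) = 1.53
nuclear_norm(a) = 2.99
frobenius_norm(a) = 1.98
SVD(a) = [[0.71, 0.35, -0.61], [0.67, -0.09, 0.74], [0.21, -0.93, -0.30]] @ diag([1.528660263400968, 1.2293458173668361, 0.2353861942033776]) @ [[0.43,-0.17,-0.88], [0.4,0.92,0.01], [-0.81,0.36,-0.47]]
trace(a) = 0.28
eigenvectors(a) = [[0.80,0.83,0.27],  [0.41,-0.38,0.62],  [-0.43,0.4,0.74]]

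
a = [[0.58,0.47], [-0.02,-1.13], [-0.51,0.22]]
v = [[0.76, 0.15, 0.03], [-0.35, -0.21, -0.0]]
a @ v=[[0.28, -0.01, 0.02], [0.38, 0.23, -0.00], [-0.46, -0.12, -0.02]]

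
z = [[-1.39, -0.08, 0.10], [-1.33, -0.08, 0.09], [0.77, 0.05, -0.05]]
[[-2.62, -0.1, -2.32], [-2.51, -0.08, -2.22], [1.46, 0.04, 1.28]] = z @ [[1.79, 0.06, 1.61], [1.28, -1.21, 0.01], [-0.28, -1.1, -0.82]]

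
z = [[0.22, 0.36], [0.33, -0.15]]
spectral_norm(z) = 0.43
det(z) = -0.15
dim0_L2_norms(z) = [0.4, 0.39]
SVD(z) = [[-0.94, -0.33], [-0.33, 0.94]] @ diag([0.42955044815058724, 0.3533927170919481]) @ [[-0.74,-0.68], [0.68,-0.74]]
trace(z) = 0.07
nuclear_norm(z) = 0.78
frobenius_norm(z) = 0.56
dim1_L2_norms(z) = [0.42, 0.36]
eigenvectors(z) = [[0.87,  -0.53], [0.5,  0.85]]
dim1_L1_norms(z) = [0.58, 0.48]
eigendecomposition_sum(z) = [[0.31, 0.2], [0.18, 0.11]] + [[-0.09, 0.16], [0.15, -0.26]]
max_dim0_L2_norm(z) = 0.4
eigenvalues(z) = [0.43, -0.36]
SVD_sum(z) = [[0.3, 0.27],[0.10, 0.10]] + [[-0.08, 0.09], [0.23, -0.25]]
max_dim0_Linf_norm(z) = 0.36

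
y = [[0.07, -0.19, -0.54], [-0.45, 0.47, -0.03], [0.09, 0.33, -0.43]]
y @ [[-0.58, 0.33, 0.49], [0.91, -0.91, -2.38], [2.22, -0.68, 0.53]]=[[-1.41, 0.56, 0.2], [0.62, -0.56, -1.36], [-0.71, 0.02, -0.97]]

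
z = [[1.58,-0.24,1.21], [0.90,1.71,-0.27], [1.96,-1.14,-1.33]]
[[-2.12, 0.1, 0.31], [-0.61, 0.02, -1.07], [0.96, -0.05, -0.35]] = z@[[-0.48,0.02,-0.18], [-0.29,0.01,-0.47], [-1.18,0.06,0.4]]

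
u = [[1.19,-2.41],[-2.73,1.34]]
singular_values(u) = [3.85, 1.3]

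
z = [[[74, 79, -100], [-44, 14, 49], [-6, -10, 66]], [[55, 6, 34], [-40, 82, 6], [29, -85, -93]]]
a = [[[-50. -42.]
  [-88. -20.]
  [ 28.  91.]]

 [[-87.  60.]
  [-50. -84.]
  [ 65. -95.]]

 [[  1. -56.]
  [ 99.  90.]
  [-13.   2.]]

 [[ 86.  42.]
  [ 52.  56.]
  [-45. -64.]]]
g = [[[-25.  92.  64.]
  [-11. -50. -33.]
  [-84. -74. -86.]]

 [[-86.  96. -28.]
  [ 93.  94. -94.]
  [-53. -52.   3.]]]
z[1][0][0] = 55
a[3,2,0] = -45.0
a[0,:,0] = [-50.0, -88.0, 28.0]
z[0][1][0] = -44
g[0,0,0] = -25.0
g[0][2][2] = -86.0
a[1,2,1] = -95.0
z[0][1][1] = 14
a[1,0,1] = 60.0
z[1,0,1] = 6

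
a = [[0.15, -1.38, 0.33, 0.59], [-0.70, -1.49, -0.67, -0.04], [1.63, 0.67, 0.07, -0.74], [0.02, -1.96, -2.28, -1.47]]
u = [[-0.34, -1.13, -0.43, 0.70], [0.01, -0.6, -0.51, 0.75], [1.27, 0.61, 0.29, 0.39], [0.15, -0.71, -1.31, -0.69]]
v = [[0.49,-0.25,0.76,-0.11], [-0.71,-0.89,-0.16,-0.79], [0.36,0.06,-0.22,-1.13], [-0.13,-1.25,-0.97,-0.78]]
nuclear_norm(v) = 4.87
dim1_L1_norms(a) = [2.45, 2.9, 3.11, 5.73]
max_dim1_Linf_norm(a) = 2.28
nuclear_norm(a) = 7.31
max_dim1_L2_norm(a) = 3.35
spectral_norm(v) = 2.24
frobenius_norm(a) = 4.52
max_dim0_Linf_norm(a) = 2.28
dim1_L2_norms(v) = [0.94, 1.39, 1.21, 1.77]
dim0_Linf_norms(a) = [1.63, 1.96, 2.28, 1.47]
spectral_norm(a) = 3.70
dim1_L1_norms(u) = [2.6, 1.87, 2.56, 2.86]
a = v + u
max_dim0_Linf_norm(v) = 1.25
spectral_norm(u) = 2.15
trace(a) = -2.74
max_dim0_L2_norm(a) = 2.9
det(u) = -0.81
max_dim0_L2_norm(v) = 1.59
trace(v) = -1.40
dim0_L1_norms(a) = [2.5, 5.5, 3.35, 2.84]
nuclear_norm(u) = 5.02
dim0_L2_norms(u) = [1.32, 1.59, 1.5, 1.3]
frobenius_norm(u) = 2.86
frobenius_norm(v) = 2.72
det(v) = 1.40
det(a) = 0.76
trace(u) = -1.34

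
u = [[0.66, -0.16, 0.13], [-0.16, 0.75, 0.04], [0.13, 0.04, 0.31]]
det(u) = 0.130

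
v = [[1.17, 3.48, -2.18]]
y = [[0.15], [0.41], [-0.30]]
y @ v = [[0.18, 0.52, -0.33], [0.48, 1.43, -0.89], [-0.35, -1.04, 0.65]]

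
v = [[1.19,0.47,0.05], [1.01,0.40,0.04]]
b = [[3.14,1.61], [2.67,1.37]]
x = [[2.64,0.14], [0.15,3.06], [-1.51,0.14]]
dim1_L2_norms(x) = [2.64, 3.06, 1.52]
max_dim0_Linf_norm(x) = 3.06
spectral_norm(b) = 4.63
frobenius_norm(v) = 1.68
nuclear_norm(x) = 6.11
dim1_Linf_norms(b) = [3.14, 2.67]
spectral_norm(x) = 3.16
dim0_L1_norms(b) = [5.81, 2.98]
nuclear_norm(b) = 4.63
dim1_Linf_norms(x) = [2.64, 3.06, 1.51]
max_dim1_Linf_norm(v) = 1.19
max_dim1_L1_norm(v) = 1.71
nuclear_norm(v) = 1.68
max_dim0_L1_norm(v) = 2.2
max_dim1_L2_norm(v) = 1.28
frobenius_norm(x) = 4.32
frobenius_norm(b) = 4.63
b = v @ x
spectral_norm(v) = 1.68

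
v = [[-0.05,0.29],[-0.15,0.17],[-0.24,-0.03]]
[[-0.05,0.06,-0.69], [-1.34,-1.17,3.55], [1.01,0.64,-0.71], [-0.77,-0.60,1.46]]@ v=[[0.16, 0.02],[-0.61, -0.69],[0.02, 0.42],[-0.22, -0.37]]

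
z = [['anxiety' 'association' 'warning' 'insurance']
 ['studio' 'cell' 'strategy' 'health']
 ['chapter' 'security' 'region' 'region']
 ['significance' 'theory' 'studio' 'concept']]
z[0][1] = 'association'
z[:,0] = ['anxiety', 'studio', 'chapter', 'significance']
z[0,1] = 'association'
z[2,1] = 'security'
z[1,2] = 'strategy'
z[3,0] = 'significance'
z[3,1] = 'theory'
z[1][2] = 'strategy'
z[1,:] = ['studio', 'cell', 'strategy', 'health']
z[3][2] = 'studio'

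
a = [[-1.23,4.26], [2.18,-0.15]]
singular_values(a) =[4.51, 2.02]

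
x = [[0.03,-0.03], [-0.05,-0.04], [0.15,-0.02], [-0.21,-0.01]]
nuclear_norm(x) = 0.32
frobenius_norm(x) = 0.27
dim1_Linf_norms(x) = [0.03, 0.05, 0.15, 0.21]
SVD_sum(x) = [[0.03, 0.00], [-0.05, -0.0], [0.15, 0.0], [-0.21, -0.0]] + [[0.00, -0.03], [0.0, -0.04], [0.00, -0.02], [0.00, -0.01]]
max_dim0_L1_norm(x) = 0.44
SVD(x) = [[-0.11, -0.55], [0.19, -0.73], [-0.57, -0.37], [0.79, -0.17]] @ diag([0.2645762593461583, 0.0547668055522169]) @ [[-1.00, -0.00], [-0.00, 1.00]]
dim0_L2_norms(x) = [0.26, 0.05]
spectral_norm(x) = 0.26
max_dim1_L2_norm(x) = 0.21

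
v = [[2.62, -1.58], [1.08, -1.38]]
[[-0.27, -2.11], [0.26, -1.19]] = v@[[-0.41, -0.54], [-0.51, 0.44]]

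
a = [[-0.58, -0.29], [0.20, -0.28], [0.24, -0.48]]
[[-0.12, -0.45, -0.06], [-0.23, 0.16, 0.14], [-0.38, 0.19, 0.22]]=a @[[-0.15, 0.78, 0.27], [0.71, -0.01, -0.32]]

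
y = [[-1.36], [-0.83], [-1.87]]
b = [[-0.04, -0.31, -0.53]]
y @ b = [[0.05, 0.42, 0.72],[0.03, 0.26, 0.44],[0.07, 0.58, 0.99]]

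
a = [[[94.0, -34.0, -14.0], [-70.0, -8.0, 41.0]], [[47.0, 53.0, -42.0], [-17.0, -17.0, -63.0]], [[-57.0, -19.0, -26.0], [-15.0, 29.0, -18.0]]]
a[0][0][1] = -34.0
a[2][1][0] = -15.0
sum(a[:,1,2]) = -40.0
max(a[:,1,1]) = 29.0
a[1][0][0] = 47.0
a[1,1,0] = -17.0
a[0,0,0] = 94.0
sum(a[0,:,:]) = 9.0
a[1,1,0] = -17.0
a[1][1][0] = -17.0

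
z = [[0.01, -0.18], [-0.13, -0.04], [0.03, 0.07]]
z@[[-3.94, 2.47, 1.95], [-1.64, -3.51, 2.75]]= [[0.26, 0.66, -0.48], [0.58, -0.18, -0.36], [-0.23, -0.17, 0.25]]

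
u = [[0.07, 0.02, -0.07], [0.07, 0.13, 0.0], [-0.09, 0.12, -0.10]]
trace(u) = 0.10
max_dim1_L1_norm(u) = 0.31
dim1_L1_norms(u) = [0.16, 0.2, 0.31]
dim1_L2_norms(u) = [0.1, 0.15, 0.18]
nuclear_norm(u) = 0.42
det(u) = -0.00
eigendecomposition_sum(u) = [[-0.02+0.00j, (0.02-0j), (-0.04-0j)],  [0.01-0.00j, -0.00+0.00j, 0.01+0.00j],  [(-0.07+0j), (0.06-0j), (-0.11-0j)]] + [[0.05+0.03j, 0.03j, -0.02-0.01j], [0.03-0.12j, (0.07-0.02j), (-0+0.04j)], [-0.01-0.08j, 0.03-0.03j, (0.01+0.02j)]] + [[(0.05-0.03j), 0.00-0.03j, (-0.02+0.01j)], [0.03+0.12j, (0.07+0.02j), (-0-0.04j)], [-0.01+0.08j, (0.03+0.03j), 0.01-0.02j]]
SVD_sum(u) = [[-0.0, 0.04, -0.02],[-0.01, 0.09, -0.05],[-0.02, 0.14, -0.08]] + [[0.05, 0.01, 0.01], [0.09, 0.02, 0.02], [-0.07, -0.02, -0.02]] + [[0.02, -0.03, -0.06], [-0.01, 0.02, 0.03], [0.00, -0.00, -0.00]]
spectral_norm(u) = 0.20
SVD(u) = [[0.22, 0.42, -0.88], [0.53, 0.71, 0.47], [0.82, -0.57, -0.06]] @ diag([0.198380443804882, 0.1367776196540281, 0.0802314294871785]) @ [[-0.11, 0.86, -0.49], [0.95, 0.23, 0.20], [-0.29, 0.45, 0.85]]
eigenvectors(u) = [[0.32+0.00j,(0.11-0.34j),0.11+0.34j], [(-0.08+0j),(-0.79+0j),-0.79-0.00j], [0.94+0.00j,(-0.45+0.2j),-0.45-0.20j]]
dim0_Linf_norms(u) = [0.09, 0.13, 0.1]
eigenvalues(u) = [(-0.14+0j), (0.12+0.03j), (0.12-0.03j)]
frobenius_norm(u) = 0.25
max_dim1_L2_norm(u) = 0.18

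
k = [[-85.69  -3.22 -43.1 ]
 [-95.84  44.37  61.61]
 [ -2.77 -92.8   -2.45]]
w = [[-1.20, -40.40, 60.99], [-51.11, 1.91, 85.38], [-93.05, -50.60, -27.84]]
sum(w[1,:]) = 36.17999999999999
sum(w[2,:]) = -171.49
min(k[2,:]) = -92.8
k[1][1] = 44.37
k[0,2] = -43.1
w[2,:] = [-93.05, -50.6, -27.84]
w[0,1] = -40.4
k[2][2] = -2.45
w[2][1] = -50.6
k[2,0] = -2.77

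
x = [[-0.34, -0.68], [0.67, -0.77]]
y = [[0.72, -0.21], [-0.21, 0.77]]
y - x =[[1.06,  0.47], [-0.88,  1.54]]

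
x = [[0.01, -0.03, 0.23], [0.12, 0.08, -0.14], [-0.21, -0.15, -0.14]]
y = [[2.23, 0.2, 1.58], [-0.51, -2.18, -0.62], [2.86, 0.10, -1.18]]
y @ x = [[-0.29,-0.29,0.26],[-0.14,-0.07,0.27],[0.29,0.10,0.81]]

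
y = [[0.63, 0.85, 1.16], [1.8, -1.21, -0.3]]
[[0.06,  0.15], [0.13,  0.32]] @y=[[0.31, -0.13, 0.02],  [0.66, -0.28, 0.05]]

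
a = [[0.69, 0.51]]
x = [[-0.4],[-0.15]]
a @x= [[-0.35]]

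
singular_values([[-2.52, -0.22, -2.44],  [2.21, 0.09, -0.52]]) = [3.79, 1.77]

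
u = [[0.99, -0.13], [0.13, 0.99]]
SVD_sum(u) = [[0.99, 0.00], [0.13, 0.00]] + [[0.0, -0.13], [0.0, 0.99]]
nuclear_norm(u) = 2.00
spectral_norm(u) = 1.00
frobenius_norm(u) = 1.41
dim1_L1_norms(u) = [1.12, 1.12]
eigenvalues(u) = [(0.99+0.13j), (0.99-0.13j)]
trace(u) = 1.98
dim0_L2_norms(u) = [1.0, 1.0]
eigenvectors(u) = [[0.00+0.71j, 0.00-0.71j],  [(0.71+0j), 0.71-0.00j]]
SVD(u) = [[-0.99, -0.13], [-0.13, 0.99]] @ diag([0.9984988733093293, 0.9984988733093293]) @ [[-1.00, -0.0], [0.0, 1.0]]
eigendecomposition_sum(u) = [[(0.5+0.07j), (-0.06+0.49j)], [(0.07-0.5j), (0.5+0.07j)]] + [[0.50-0.07j, (-0.06-0.49j)],[(0.07+0.5j), 0.50-0.07j]]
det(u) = 1.00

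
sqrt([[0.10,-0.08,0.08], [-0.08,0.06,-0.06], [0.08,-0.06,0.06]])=[[(0.22+0.03j), (-0.17+0.02j), (0.17-0.02j)], [(-0.17+0.02j), 0.13+0.01j, -0.13-0.01j], [0.17-0.02j, (-0.13-0.01j), (0.13+0.01j)]]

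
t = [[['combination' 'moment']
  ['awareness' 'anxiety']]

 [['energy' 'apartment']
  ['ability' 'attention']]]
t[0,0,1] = 'moment'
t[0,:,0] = ['combination', 'awareness']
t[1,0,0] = 'energy'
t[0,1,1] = 'anxiety'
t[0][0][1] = 'moment'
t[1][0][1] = 'apartment'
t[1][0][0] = 'energy'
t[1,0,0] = 'energy'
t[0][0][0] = 'combination'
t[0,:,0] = ['combination', 'awareness']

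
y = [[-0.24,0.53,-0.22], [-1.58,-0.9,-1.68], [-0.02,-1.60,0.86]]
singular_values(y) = [2.48, 1.9, 0.22]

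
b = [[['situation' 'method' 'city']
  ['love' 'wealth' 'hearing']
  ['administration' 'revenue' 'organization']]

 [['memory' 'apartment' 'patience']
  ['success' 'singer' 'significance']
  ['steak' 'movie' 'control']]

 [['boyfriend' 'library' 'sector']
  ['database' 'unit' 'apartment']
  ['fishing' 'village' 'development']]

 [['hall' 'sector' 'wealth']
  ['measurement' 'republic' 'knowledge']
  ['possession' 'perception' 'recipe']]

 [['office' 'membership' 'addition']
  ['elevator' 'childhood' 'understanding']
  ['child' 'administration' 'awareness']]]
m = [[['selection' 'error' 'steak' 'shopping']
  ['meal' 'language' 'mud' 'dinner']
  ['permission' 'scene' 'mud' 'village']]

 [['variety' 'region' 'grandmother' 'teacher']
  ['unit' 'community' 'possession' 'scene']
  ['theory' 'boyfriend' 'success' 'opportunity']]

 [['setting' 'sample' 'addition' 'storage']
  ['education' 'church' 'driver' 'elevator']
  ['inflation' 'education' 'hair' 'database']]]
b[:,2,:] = [['administration', 'revenue', 'organization'], ['steak', 'movie', 'control'], ['fishing', 'village', 'development'], ['possession', 'perception', 'recipe'], ['child', 'administration', 'awareness']]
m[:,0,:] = [['selection', 'error', 'steak', 'shopping'], ['variety', 'region', 'grandmother', 'teacher'], ['setting', 'sample', 'addition', 'storage']]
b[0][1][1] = 'wealth'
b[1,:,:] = [['memory', 'apartment', 'patience'], ['success', 'singer', 'significance'], ['steak', 'movie', 'control']]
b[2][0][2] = 'sector'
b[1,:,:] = [['memory', 'apartment', 'patience'], ['success', 'singer', 'significance'], ['steak', 'movie', 'control']]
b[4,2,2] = 'awareness'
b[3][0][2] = 'wealth'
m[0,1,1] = 'language'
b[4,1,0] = 'elevator'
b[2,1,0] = 'database'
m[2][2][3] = 'database'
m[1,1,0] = 'unit'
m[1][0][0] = 'variety'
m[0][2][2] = 'mud'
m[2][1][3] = 'elevator'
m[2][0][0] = 'setting'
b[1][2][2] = 'control'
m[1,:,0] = ['variety', 'unit', 'theory']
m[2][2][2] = 'hair'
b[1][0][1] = 'apartment'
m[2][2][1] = 'education'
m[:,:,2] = [['steak', 'mud', 'mud'], ['grandmother', 'possession', 'success'], ['addition', 'driver', 'hair']]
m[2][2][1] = 'education'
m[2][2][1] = 'education'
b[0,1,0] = 'love'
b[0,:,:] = [['situation', 'method', 'city'], ['love', 'wealth', 'hearing'], ['administration', 'revenue', 'organization']]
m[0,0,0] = 'selection'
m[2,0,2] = 'addition'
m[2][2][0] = 'inflation'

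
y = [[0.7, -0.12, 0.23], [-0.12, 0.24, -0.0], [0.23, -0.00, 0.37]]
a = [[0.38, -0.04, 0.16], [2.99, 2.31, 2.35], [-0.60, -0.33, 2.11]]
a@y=[[0.31, -0.06, 0.15], [2.36, 0.20, 1.56], [0.10, -0.01, 0.64]]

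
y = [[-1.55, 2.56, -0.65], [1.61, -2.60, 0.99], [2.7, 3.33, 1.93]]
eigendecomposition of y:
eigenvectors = [[0.05, -0.59, 0.69],[-0.18, -0.07, -0.72],[-0.98, 0.80, 0.08]]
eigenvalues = [2.41, -0.36, -4.27]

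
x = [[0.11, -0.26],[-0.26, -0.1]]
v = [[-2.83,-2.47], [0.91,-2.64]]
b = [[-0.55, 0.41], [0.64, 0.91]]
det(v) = 9.72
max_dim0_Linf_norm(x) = 0.26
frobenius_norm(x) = 0.40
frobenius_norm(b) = 1.31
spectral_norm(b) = 1.11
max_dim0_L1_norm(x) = 0.37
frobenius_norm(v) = 4.68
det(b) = -0.76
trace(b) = 0.36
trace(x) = 0.01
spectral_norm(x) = 0.29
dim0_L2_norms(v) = [2.97, 3.62]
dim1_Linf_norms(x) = [0.26, 0.26]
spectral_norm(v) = 4.00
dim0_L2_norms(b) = [0.84, 1.0]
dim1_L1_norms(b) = [0.96, 1.55]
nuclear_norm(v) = 6.43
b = x @ v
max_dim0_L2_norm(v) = 3.62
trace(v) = -5.47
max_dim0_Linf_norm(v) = 2.83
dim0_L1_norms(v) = [3.74, 5.11]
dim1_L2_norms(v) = [3.76, 2.79]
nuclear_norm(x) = 0.56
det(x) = -0.08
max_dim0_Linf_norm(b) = 0.91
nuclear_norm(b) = 1.80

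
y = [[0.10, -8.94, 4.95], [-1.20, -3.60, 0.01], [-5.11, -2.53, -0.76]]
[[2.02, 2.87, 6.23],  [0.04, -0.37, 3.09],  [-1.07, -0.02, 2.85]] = y@[[0.21, -0.22, -0.12], [-0.08, 0.18, -0.82], [0.26, 0.91, -0.22]]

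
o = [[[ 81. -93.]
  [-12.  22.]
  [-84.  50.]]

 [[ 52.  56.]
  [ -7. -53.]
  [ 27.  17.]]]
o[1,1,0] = -7.0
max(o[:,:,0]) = 81.0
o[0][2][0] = -84.0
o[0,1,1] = 22.0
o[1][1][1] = -53.0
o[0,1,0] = -12.0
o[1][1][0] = -7.0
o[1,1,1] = -53.0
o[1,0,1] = 56.0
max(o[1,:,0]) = 52.0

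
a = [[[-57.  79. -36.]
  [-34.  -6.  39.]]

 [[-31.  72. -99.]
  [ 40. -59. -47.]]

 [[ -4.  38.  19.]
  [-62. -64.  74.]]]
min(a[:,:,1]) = -64.0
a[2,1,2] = 74.0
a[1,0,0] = -31.0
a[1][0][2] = -99.0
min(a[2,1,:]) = -64.0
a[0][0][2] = -36.0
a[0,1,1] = -6.0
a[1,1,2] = -47.0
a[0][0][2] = -36.0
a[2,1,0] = -62.0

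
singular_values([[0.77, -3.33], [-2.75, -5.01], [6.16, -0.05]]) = [7.29, 5.4]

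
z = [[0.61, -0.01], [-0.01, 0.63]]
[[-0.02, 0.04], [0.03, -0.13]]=z @ [[-0.03,0.06], [0.04,-0.20]]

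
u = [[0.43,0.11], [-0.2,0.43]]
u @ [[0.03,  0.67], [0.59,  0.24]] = [[0.08, 0.31], [0.25, -0.03]]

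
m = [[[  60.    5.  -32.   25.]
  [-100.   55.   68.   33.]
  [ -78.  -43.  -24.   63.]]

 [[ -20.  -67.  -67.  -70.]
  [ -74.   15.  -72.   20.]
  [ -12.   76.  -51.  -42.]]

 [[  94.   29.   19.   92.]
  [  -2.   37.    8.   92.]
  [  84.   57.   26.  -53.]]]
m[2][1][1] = 37.0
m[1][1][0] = -74.0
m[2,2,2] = 26.0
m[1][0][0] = -20.0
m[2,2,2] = 26.0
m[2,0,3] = 92.0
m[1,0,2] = -67.0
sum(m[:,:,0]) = -48.0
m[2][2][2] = 26.0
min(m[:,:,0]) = -100.0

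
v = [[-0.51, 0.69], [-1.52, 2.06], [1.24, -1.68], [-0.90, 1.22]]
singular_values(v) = [3.73, 0.0]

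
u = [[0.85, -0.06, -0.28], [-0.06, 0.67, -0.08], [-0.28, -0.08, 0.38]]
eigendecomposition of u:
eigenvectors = [[-0.42,-0.91,0.03], [-0.22,0.07,-0.97], [-0.88,0.41,0.23]]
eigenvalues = [0.23, 0.98, 0.69]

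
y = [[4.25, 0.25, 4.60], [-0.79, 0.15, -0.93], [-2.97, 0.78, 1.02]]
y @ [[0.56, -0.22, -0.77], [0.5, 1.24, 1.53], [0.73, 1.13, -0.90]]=[[5.86, 4.57, -7.03], [-1.05, -0.69, 1.67], [-0.53, 2.77, 2.56]]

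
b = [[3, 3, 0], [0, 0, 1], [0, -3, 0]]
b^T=[[3, 0, 0], [3, 0, -3], [0, 1, 0]]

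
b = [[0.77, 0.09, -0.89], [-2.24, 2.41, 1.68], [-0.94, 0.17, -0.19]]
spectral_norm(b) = 3.84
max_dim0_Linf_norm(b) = 2.41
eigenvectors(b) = [[0.02,0.36,0.50], [1.00,0.92,-0.10], [0.06,-0.12,0.86]]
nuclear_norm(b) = 5.43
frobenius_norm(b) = 4.00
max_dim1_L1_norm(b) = 6.33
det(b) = -2.43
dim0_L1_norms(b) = [3.95, 2.67, 2.76]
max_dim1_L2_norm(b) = 3.69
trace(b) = 2.99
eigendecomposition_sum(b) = [[-0.12, 0.06, 0.08], [-4.98, 2.39, 3.20], [-0.28, 0.13, 0.18]] + [[1.07,  0.01,  -0.62], [2.7,  0.02,  -1.59], [-0.36,  -0.00,  0.21]] + [[-0.18, 0.02, -0.34], [0.03, -0.0, 0.07], [-0.30, 0.04, -0.58]]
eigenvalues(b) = [2.45, 1.3, -0.76]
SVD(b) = [[-0.22,0.94,-0.25], [0.96,0.26,0.10], [0.16,-0.22,-0.96]] @ diag([3.836122005151795, 0.8387020152177898, 0.7553455442774483]) @ [[-0.65, 0.61, 0.46],[0.43, 0.79, -0.44],[0.63, 0.08, 0.77]]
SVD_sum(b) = [[0.55,-0.52,-0.40], [-2.38,2.23,1.71], [-0.4,0.38,0.29]] + [[0.34, 0.62, -0.34], [0.09, 0.17, -0.09], [-0.08, -0.15, 0.08]] + [[-0.12, -0.02, -0.15],[0.05, 0.01, 0.06],[-0.46, -0.06, -0.56]]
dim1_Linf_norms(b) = [0.89, 2.41, 0.94]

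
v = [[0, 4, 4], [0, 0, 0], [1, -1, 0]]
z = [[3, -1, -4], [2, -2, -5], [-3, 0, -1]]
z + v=[[3, 3, 0], [2, -2, -5], [-2, -1, -1]]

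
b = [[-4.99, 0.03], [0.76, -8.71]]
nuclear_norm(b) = 13.72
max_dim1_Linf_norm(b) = 8.71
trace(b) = -13.70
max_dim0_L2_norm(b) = 8.71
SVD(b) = [[-0.08,1.0], [1.00,0.08]] @ diag([8.761197246763992, 4.958237872802704]) @ [[0.13,-0.99], [-0.99,-0.13]]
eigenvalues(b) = [-4.98, -8.72]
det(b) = 43.44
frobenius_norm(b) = 10.07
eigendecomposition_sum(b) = [[-4.98, -0.04], [-1.01, -0.01]] + [[-0.01, 0.07], [1.77, -8.7]]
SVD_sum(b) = [[-0.09, 0.68], [1.14, -8.66]] + [[-4.9, -0.65], [-0.38, -0.05]]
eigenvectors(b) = [[0.98, -0.01], [0.20, 1.0]]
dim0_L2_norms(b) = [5.05, 8.71]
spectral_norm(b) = 8.76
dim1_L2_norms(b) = [4.99, 8.74]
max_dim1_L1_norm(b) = 9.47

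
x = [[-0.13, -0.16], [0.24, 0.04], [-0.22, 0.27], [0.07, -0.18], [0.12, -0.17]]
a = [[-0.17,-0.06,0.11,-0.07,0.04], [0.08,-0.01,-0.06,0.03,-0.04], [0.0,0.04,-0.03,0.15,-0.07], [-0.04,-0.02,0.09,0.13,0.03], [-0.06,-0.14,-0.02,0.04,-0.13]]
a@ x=[[-0.02,0.06], [-0.00,-0.03], [0.02,-0.02], [-0.01,0.00], [-0.03,0.01]]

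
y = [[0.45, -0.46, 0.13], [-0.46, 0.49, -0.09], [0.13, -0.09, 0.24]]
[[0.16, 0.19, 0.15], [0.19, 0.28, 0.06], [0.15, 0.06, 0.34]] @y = [[0.0, 0.01, 0.04],[-0.04, 0.04, 0.01],[0.08, -0.07, 0.1]]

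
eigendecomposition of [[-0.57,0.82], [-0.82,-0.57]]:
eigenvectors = [[(0.71+0j), (0.71-0j)], [0.00+0.71j, -0.71j]]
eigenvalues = [(-0.57+0.82j), (-0.57-0.82j)]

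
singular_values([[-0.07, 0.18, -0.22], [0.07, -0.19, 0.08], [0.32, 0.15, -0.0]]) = [0.36, 0.34, 0.08]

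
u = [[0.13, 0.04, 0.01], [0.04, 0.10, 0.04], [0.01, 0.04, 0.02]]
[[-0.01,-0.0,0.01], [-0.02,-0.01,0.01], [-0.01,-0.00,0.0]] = u@[[-0.06, -0.0, 0.08], [-0.13, -0.12, -0.01], [-0.04, 0.15, 0.10]]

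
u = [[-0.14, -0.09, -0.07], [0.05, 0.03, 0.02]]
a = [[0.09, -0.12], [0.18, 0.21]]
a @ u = [[-0.02, -0.01, -0.01],[-0.01, -0.01, -0.01]]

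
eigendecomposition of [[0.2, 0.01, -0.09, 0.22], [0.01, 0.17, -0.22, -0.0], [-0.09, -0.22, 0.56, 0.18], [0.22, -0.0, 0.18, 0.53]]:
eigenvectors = [[-0.61, 0.59, 0.51, 0.12], [-0.53, -0.75, 0.30, -0.26], [-0.43, -0.15, -0.51, 0.72], [0.4, -0.25, 0.62, 0.63]]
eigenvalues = [0.0, 0.12, 0.56, 0.78]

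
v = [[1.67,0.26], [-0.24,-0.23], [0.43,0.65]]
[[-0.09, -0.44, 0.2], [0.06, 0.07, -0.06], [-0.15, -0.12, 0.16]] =v @ [[-0.02, -0.26, 0.09],[-0.22, -0.02, 0.18]]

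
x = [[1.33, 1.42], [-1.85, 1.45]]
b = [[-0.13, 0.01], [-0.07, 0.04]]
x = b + [[1.46,1.41],[-1.78,1.41]]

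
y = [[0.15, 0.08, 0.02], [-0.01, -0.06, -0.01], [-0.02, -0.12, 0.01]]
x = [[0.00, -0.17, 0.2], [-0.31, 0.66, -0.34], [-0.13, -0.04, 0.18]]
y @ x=[[-0.03, 0.03, 0.01], [0.02, -0.04, 0.02], [0.04, -0.08, 0.04]]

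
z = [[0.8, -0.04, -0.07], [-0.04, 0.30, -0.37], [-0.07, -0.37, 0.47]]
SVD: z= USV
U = [[-0.89, 0.46, 0.09],[-0.22, -0.59, 0.78],[0.41, 0.67, 0.62]]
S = [0.82, 0.75, 0.0]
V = [[-0.89, -0.22, 0.41], [0.46, -0.59, 0.67], [-0.09, -0.78, -0.62]]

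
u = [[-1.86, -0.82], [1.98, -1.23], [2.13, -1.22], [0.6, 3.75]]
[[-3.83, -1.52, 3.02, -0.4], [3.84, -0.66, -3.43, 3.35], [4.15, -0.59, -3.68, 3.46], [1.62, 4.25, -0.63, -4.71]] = u @ [[2.01, 0.34, -1.67, 0.83], [0.11, 1.08, 0.1, -1.39]]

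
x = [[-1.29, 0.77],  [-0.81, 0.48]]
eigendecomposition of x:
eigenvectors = [[-0.85, -0.51], [-0.53, -0.86]]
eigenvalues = [-0.8, -0.01]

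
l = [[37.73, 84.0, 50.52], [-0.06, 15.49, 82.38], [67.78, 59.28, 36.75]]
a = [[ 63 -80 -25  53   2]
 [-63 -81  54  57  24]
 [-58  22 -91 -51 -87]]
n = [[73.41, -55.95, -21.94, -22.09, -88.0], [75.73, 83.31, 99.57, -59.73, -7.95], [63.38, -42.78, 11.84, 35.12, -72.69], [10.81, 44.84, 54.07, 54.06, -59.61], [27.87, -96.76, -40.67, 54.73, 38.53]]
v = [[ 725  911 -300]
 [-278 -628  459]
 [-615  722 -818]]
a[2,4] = -87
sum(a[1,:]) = -9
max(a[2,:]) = 22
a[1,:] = [-63, -81, 54, 57, 24]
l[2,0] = 67.78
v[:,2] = [-300, 459, -818]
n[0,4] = -88.0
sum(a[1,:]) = -9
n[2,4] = -72.69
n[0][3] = -22.09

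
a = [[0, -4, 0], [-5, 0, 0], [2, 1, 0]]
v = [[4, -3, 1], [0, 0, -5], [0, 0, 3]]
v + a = [[4, -7, 1], [-5, 0, -5], [2, 1, 3]]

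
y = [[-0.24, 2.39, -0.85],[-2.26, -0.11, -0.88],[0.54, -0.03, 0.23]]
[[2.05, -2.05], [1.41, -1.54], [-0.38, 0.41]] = y@[[-0.48, 0.65],  [0.65, -0.73],  [-0.45, 0.17]]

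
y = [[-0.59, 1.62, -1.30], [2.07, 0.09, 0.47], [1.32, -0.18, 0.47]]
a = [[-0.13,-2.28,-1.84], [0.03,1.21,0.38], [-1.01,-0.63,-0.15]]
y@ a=[[1.44,4.12,1.90], [-0.74,-4.91,-3.85], [-0.65,-3.52,-2.57]]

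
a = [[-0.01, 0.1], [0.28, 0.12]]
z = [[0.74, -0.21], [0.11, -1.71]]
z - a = [[0.75, -0.31], [-0.17, -1.83]]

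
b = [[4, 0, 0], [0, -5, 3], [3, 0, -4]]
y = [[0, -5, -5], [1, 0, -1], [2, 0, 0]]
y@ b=[[-15, 25, 5], [1, 0, 4], [8, 0, 0]]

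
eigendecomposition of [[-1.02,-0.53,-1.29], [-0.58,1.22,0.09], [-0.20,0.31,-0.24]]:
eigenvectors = [[-0.31, 0.97, -0.72], [0.93, 0.22, -0.34], [0.21, 0.12, 0.61]]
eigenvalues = [1.43, -1.3, -0.18]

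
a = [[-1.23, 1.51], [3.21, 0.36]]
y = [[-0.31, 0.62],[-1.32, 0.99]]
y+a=[[-1.54, 2.13], [1.89, 1.35]]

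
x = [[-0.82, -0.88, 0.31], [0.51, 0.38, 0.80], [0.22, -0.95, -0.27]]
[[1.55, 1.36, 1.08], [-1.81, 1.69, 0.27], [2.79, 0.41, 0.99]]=x@[[0.31,  0.35,  0.25],[-2.50,  -1.03,  -1.2],[-1.27,  2.38,  0.75]]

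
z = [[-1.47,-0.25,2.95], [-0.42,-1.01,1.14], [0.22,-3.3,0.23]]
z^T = [[-1.47, -0.42, 0.22], [-0.25, -1.01, -3.3], [2.95, 1.14, 0.23]]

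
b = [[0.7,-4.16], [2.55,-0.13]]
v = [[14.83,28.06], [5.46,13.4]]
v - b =[[14.13, 32.22], [2.91, 13.53]]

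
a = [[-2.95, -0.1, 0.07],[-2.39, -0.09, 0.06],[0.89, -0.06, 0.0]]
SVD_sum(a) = [[-2.95, -0.09, 0.07], [-2.39, -0.07, 0.06], [0.89, 0.03, -0.02]] + [[0.0, -0.01, 0.0],  [0.00, -0.02, 0.00],  [0.00, -0.09, 0.02]] + [[-0.0, -0.0, -0.00],  [0.00, 0.0, 0.0],  [-0.00, -0.0, -0.00]]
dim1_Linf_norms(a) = [2.95, 2.39, 0.89]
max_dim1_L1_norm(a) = 3.12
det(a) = -0.00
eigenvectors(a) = [[-0.76+0.00j, (-0.02-0j), (-0.02+0j)],[(-0.62+0j), (-0.17+0.09j), (-0.17-0.09j)],[0.21+0.00j, -0.98+0.00j, -0.98-0.00j]]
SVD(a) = [[-0.76,-0.13,0.64],  [-0.61,-0.21,-0.76],  [0.23,-0.97,0.08]] @ diag([3.9023681384422426, 0.09177220943659757, 0.0008795714600299345]) @ [[1.0, 0.03, -0.02], [-0.03, 0.97, -0.23], [-0.02, -0.23, -0.97]]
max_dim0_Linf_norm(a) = 2.95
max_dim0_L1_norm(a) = 6.23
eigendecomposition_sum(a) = [[(-2.95+0j), (-0.1-0j), (0.07+0j)], [(-2.4+0j), -0.08-0.00j, 0.06+0.00j], [0.81-0.00j, (0.03+0j), (-0.02-0j)]] + [[0.00-0.00j, (-0+0j), 0.00+0.00j],[0.00-0.01j, (-0.01+0.01j), -0j],[(0.04-0.02j), -0.04+0.03j, 0.01+0.00j]] + [[0.00+0.00j, (-0-0j), -0j], [0.01j, (-0.01-0.01j), 0j], [0.04+0.02j, (-0.04-0.03j), 0.01-0.00j]]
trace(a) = -3.04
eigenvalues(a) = [(-3.05+0j), (0.01+0.01j), (0.01-0.01j)]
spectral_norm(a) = 3.90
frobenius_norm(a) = 3.90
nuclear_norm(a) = 4.00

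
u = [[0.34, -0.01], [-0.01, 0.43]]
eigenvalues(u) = [0.34, 0.43]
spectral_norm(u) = 0.43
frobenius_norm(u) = 0.55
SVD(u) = [[-0.11, 0.99],[0.99, 0.11]] @ diag([0.4310977222864645, 0.3389022777135356]) @ [[-0.11, 0.99], [0.99, 0.11]]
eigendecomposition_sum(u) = [[0.33, 0.04], [0.04, 0.0]] + [[0.01, -0.05], [-0.05, 0.43]]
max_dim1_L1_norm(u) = 0.44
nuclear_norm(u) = 0.77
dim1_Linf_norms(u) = [0.34, 0.43]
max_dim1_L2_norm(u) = 0.43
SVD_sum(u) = [[0.01, -0.05],[-0.05, 0.43]] + [[0.33, 0.04], [0.04, 0.00]]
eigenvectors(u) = [[-0.99, 0.11], [-0.11, -0.99]]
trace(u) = 0.77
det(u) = 0.15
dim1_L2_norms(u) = [0.34, 0.43]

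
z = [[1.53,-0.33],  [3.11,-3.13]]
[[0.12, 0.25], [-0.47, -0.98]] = z @ [[0.14, 0.29], [0.29, 0.6]]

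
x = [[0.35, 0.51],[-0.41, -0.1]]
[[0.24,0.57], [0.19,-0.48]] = x @ [[-0.70, 1.09],[0.95, 0.37]]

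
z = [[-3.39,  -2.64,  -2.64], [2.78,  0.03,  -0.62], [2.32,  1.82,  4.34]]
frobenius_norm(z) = 7.82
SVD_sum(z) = [[-3.08, -2.13, -3.27], [0.82, 0.57, 0.87], [3.14, 2.18, 3.34]] + [[-0.46, 0.04, 0.4],  [1.86, -0.18, -1.64],  [-0.94, 0.09, 0.82]] + [[0.14, -0.55, 0.22], [0.09, -0.36, 0.15], [0.12, -0.45, 0.18]]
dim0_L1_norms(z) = [8.49, 4.49, 7.6]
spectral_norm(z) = 7.22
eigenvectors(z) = [[0.29-0.55j, (0.29+0.55j), (-0.21+0j)],[(-0.75+0j), (-0.75-0j), -0.38+0.00j],[(0.03+0.25j), 0.03-0.25j, 0.90+0.00j]]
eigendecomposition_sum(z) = [[-1.49+0.85j, (-1.23-0.48j), -0.88-0.00j], [(1.75+1.12j), (0.18+1.58j), 0.49+0.94j], [0.31-0.62j, 0.52-0.12j, (0.29-0.2j)]] + [[-1.49-0.85j, -1.23+0.48j, (-0.88+0j)],[(1.75-1.12j), (0.18-1.58j), 0.49-0.94j],[0.31+0.62j, (0.52+0.12j), (0.29+0.2j)]] + [[-0.40+0.00j, (-0.19+0j), -0.89+0.00j], [(-0.73+0j), -0.34+0.00j, (-1.6+0j)], [1.70-0.00j, 0.78-0.00j, 3.75-0.00j]]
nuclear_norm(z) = 10.96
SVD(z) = [[-0.69, 0.21, 0.69], [0.18, -0.87, 0.45], [0.7, 0.44, 0.56]] @ diag([7.2223192034989685, 2.851630762588724, 0.884142135987027]) @ [[0.62, 0.43, 0.66], [-0.75, 0.07, 0.66], [0.24, -0.9, 0.37]]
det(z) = 18.21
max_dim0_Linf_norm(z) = 4.34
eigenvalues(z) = [(-1.02+2.24j), (-1.02-2.24j), (3.01+0j)]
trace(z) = 0.98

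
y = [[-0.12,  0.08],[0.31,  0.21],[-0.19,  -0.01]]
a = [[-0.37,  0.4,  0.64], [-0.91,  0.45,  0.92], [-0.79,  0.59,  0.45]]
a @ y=[[0.05, 0.05], [0.07, 0.01], [0.19, 0.06]]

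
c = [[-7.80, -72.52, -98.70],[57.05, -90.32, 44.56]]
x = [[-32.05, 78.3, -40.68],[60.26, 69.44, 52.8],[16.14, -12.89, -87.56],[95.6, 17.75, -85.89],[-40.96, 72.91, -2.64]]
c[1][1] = -90.32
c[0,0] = -7.8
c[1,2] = 44.56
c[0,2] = -98.7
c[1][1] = -90.32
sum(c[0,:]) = -179.01999999999998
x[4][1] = 72.91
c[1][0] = 57.05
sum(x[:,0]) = 98.98999999999998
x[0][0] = -32.05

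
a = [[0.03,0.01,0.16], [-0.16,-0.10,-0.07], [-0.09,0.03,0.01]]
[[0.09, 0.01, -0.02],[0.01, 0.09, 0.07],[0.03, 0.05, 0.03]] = a @ [[-0.29, -0.57, -0.34], [-0.1, -0.11, -0.15], [0.63, 0.15, -0.05]]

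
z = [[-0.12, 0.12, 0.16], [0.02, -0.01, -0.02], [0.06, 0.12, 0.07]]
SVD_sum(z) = [[-0.08, 0.14, 0.16], [0.01, -0.02, -0.02], [-0.04, 0.07, 0.07]] + [[-0.04,-0.02,0.00], [0.01,0.01,-0.00], [0.1,0.05,-0.00]] + [[-0.00,  0.00,  -0.0], [-0.00,  0.0,  -0.00], [0.0,  -0.0,  0.0]]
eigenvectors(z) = [[0.97, -0.56, 0.36], [-0.15, 0.05, -0.59], [-0.17, -0.82, 0.72]]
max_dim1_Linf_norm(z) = 0.16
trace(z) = -0.06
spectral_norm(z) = 0.25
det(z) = -0.00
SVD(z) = [[-0.90,0.40,-0.14], [0.11,-0.11,-0.99], [-0.41,-0.91,0.05]] @ diag([0.2521908241402257, 0.12082380709501955, 0.0011814645738519307]) @ [[0.34, -0.63, -0.7], [-0.87, -0.49, 0.02], [0.36, -0.6, 0.72]]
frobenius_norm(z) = 0.28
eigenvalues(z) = [-0.17, 0.1, 0.0]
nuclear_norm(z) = 0.37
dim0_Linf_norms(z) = [0.12, 0.12, 0.16]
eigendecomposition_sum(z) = [[-0.14, 0.03, 0.1], [0.02, -0.01, -0.02], [0.03, -0.01, -0.02]] + [[0.02, 0.09, 0.06],  [-0.0, -0.01, -0.00],  [0.03, 0.13, 0.09]] + [[-0.00, -0.00, 0.00], [0.00, 0.00, -0.00], [-0.0, -0.0, 0.0]]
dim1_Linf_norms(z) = [0.16, 0.02, 0.12]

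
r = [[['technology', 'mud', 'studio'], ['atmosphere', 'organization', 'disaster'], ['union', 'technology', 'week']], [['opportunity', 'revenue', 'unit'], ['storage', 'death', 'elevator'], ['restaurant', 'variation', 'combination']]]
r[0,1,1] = 'organization'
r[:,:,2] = [['studio', 'disaster', 'week'], ['unit', 'elevator', 'combination']]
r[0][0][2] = 'studio'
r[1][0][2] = 'unit'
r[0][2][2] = 'week'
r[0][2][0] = 'union'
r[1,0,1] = 'revenue'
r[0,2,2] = 'week'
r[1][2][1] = 'variation'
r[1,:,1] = ['revenue', 'death', 'variation']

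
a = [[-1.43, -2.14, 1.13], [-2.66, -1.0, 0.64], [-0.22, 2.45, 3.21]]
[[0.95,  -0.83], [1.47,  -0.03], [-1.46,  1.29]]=a@ [[-0.53, -0.18],  [-0.25, 0.51],  [-0.3, -0.00]]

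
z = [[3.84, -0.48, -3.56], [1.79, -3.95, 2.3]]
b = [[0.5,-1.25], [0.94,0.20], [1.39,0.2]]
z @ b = [[-3.48, -5.61],[0.38, -2.57]]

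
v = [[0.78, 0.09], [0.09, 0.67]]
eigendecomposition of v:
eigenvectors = [[0.87,  -0.49], [0.49,  0.87]]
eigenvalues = [0.83, 0.62]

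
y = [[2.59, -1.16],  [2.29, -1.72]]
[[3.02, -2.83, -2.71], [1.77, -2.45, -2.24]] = y @ [[1.75, -1.13, -1.15], [1.30, -0.08, -0.23]]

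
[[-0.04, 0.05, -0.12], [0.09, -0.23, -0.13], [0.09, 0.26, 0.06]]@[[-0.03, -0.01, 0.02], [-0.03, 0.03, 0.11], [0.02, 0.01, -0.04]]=[[-0.00,  0.0,  0.01], [0.00,  -0.01,  -0.02], [-0.01,  0.01,  0.03]]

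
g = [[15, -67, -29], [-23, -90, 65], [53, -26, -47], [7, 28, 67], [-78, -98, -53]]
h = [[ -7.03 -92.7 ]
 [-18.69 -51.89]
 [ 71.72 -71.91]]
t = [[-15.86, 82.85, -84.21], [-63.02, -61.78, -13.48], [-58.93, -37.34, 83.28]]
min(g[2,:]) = -47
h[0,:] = [-7.03, -92.7]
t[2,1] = -37.34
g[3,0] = 7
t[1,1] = -61.78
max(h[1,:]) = -18.69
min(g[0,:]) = -67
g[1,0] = -23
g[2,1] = -26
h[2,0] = 71.72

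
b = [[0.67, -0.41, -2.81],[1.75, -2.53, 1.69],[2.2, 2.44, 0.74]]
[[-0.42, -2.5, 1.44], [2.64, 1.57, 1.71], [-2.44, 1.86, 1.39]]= b@[[-0.13,0.3,0.94], [-0.96,0.21,-0.20], [0.26,0.93,-0.26]]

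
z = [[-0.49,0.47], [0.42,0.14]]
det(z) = -0.266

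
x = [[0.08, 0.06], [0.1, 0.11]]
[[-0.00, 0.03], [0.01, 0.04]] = x@[[-0.24, 0.29], [0.3, 0.13]]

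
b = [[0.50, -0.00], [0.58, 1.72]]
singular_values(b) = [1.82, 0.47]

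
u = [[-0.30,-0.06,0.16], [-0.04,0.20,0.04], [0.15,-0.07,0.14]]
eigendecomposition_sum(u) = [[(-0.32-0j), (-0.02+0j), 0.11-0.00j],[-0.03-0.00j, (-0+0j), (0.01-0j)],[0.09+0.00j, 0.01-0.00j, (-0.03+0j)]] + [[0.01-0.00j, -0.02+0.06j, (0.03+0.02j)],[(-0.01-0.02j), (0.1+0.01j), 0.02-0.05j],[(0.03-0j), (-0.04+0.17j), (0.09+0.04j)]] + [[0.01+0.00j, (-0.02-0.06j), (0.03-0.02j)], [-0.01+0.02j, (0.1-0.01j), 0.02+0.05j], [0.03+0.00j, (-0.04-0.17j), (0.09-0.04j)]]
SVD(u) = [[-0.96,  -0.26,  -0.09], [-0.12,  0.69,  -0.71], [0.25,  -0.67,  -0.7]] @ diag([0.3532309282825141, 0.23395768364125358, 0.17289220216624107]) @ [[0.94, 0.05, -0.35], [-0.22, 0.86, -0.46], [-0.28, -0.51, -0.82]]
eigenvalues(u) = [(-0.35+0j), (0.2+0.05j), (0.2-0.05j)]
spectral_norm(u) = 0.35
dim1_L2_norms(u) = [0.35, 0.21, 0.22]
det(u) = -0.01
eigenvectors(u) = [[-0.96+0.00j,(-0.28-0.03j),(-0.28+0.03j)], [-0.09+0.00j,(0.07+0.48j),0.07-0.48j], [0.28+0.00j,-0.83+0.00j,(-0.83-0j)]]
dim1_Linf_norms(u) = [0.3, 0.2, 0.15]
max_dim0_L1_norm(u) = 0.49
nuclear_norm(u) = 0.76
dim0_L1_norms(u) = [0.49, 0.33, 0.34]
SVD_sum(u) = [[-0.32, -0.02, 0.12], [-0.04, -0.00, 0.01], [0.08, 0.00, -0.03]] + [[0.01, -0.05, 0.03], [-0.03, 0.14, -0.07], [0.03, -0.14, 0.07]] + [[0.0, 0.01, 0.01], [0.03, 0.06, 0.10], [0.03, 0.06, 0.1]]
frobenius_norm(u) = 0.46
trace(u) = 0.04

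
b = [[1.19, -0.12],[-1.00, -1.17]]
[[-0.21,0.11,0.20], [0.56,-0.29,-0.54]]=b @ [[-0.21,0.11,0.20],[-0.30,0.15,0.29]]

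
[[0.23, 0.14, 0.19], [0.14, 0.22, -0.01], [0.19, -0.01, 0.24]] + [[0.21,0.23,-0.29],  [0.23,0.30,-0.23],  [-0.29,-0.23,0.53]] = [[0.44, 0.37, -0.10], [0.37, 0.52, -0.24], [-0.10, -0.24, 0.77]]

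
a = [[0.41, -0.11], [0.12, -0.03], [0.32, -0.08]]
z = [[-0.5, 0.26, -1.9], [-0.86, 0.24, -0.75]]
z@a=[[-0.78, 0.2], [-0.56, 0.15]]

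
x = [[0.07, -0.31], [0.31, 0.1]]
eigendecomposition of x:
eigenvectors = [[-0.71+0.00j, -0.71-0.00j], [0.03+0.71j, (0.03-0.71j)]]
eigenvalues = [(0.08+0.31j), (0.08-0.31j)]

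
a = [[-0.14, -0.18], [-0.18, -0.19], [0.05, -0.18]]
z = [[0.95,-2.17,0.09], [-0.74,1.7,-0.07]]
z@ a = [[0.26, 0.23], [-0.21, -0.18]]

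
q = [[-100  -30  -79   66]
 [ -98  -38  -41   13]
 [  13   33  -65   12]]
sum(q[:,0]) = -185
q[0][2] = -79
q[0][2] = -79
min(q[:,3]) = 12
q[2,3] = 12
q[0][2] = -79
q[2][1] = 33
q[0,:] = [-100, -30, -79, 66]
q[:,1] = [-30, -38, 33]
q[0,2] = -79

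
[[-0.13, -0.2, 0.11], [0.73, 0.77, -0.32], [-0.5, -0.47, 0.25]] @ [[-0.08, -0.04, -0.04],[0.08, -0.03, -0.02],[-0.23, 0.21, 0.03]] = [[-0.03, 0.03, 0.01], [0.08, -0.12, -0.05], [-0.06, 0.09, 0.04]]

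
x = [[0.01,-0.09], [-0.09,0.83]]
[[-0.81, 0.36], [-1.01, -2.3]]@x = [[-0.04, 0.37], [0.2, -1.82]]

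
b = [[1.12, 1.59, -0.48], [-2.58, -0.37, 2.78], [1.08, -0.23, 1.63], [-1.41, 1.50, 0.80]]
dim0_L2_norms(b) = [3.33, 2.23, 3.35]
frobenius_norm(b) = 5.22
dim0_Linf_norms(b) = [2.58, 1.59, 2.78]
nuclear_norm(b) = 8.51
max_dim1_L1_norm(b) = 5.73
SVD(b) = [[-0.29,  -0.54,  -0.51], [0.89,  0.06,  -0.03], [0.1,  0.41,  -0.85], [0.34,  -0.73,  -0.11]] @ diag([4.278595424747802, 2.2522477864590438, 1.9773469851590304]) @ [[-0.7, -0.07, 0.71], [0.32, -0.92, 0.22], [-0.64, -0.38, -0.67]]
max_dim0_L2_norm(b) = 3.35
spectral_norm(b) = 4.28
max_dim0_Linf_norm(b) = 2.78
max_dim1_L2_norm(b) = 3.81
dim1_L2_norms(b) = [2.0, 3.81, 1.97, 2.21]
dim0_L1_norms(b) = [6.19, 3.69, 5.69]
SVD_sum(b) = [[0.87, 0.09, -0.88], [-2.66, -0.27, 2.71], [-0.29, -0.03, 0.30], [-1.01, -0.10, 1.03]] + [[-0.39, 1.12, -0.27],[0.04, -0.12, 0.03],[0.30, -0.85, 0.21],[-0.53, 1.52, -0.37]] + [[0.64,0.39,0.67], [0.04,0.02,0.04], [1.08,0.65,1.12], [0.13,0.08,0.14]]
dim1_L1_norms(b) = [3.19, 5.73, 2.94, 3.71]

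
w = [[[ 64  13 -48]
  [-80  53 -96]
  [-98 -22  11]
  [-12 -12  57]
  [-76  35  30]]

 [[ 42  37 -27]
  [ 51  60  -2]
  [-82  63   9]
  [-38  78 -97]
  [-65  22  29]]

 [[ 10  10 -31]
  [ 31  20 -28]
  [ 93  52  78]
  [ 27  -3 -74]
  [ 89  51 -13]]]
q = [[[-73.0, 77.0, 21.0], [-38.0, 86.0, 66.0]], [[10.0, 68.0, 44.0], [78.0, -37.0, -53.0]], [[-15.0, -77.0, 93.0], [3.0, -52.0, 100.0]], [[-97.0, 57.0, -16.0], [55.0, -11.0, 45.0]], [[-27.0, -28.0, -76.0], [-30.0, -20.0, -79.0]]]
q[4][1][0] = -30.0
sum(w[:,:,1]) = 457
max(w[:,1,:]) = 60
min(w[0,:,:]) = -98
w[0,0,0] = 64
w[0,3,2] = 57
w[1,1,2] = -2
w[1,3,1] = 78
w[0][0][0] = 64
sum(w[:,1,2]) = -126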